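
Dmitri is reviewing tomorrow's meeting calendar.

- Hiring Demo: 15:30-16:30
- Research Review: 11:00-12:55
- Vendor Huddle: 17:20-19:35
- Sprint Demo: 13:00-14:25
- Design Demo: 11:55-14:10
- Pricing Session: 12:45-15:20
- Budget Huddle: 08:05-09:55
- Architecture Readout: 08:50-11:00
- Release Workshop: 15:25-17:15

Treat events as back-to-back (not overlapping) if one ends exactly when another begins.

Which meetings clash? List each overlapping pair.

Architecture Readout & Budget Huddle, Design Demo & Pricing Session, Design Demo & Research Review, Design Demo & Sprint Demo, Hiring Demo & Release Workshop, Pricing Session & Research Review, Pricing Session & Sprint Demo

Two intervals overlap when each starts before the other ends.
Sorted by start: Budget Huddle, Architecture Readout, Research Review, Design Demo, Pricing Session, Sprint Demo, Release Workshop, Hiring Demo, Vendor Huddle.
Architecture Readout starts before Budget Huddle ends → Budget Huddle and Architecture Readout overlap.
Research Review starts after Budget Huddle ends; Budget Huddle is clear from here.
Research Review starts exactly when Architecture Readout ends (back-to-back, no overlap); Architecture Readout is clear from here.
Design Demo starts before Research Review ends → Research Review and Design Demo overlap.
Pricing Session starts before Research Review ends → Research Review and Pricing Session overlap.
Sprint Demo starts after Research Review ends; Research Review is clear from here.
Pricing Session starts before Design Demo ends → Design Demo and Pricing Session overlap.
Sprint Demo starts before Design Demo ends → Design Demo and Sprint Demo overlap.
Release Workshop starts after Design Demo ends; Design Demo is clear from here.
Sprint Demo starts before Pricing Session ends → Pricing Session and Sprint Demo overlap.
Release Workshop starts after Pricing Session ends; Pricing Session is clear from here.
Release Workshop starts after Sprint Demo ends; Sprint Demo is clear from here.
Hiring Demo starts before Release Workshop ends → Release Workshop and Hiring Demo overlap.
Vendor Huddle starts after Release Workshop ends.
Vendor Huddle starts after Hiring Demo ends.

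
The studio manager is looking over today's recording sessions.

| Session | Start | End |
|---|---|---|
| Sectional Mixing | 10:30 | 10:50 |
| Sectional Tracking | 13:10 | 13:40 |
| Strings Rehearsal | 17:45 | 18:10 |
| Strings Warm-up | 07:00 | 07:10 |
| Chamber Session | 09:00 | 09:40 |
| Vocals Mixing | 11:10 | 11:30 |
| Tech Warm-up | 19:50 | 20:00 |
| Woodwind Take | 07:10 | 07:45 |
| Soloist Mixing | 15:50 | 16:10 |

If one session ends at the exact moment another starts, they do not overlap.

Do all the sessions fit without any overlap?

Yes

Sorted by start: Strings Warm-up, Woodwind Take, Chamber Session, Sectional Mixing, Vocals Mixing, Sectional Tracking, Soloist Mixing, Strings Rehearsal, Tech Warm-up.
Woodwind Take starts exactly when Strings Warm-up ends (back-to-back, no overlap) — done with Strings Warm-up.
Chamber Session starts after Woodwind Take ends — done with Woodwind Take.
Sectional Mixing starts after Chamber Session ends — done with Chamber Session.
Vocals Mixing starts after Sectional Mixing ends — done with Sectional Mixing.
Sectional Tracking starts after Vocals Mixing ends — done with Vocals Mixing.
Soloist Mixing starts after Sectional Tracking ends — done with Sectional Tracking.
Strings Rehearsal starts after Soloist Mixing ends — done with Soloist Mixing.
Tech Warm-up starts after Strings Rehearsal ends.
Every pair is clear; the schedule has no overlaps.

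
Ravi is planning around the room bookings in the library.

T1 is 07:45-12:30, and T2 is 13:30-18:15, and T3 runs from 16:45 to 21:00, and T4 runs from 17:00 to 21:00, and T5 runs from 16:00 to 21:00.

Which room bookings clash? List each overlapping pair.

T2 & T3, T2 & T4, T2 & T5, T3 & T4, T3 & T5, T4 & T5

Sorted by start: T1, T2, T5, T3, T4.
T2 starts after T1 ends, so T1 has no further overlaps.
T5 starts before T2 ends → T2 and T5 overlap.
T3 starts before T2 ends → T2 and T3 overlap.
T4 starts before T2 ends → T2 and T4 overlap.
T3 starts before T5 ends → T5 and T3 overlap.
T4 starts before T5 ends → T5 and T4 overlap.
T4 starts before T3 ends → T3 and T4 overlap.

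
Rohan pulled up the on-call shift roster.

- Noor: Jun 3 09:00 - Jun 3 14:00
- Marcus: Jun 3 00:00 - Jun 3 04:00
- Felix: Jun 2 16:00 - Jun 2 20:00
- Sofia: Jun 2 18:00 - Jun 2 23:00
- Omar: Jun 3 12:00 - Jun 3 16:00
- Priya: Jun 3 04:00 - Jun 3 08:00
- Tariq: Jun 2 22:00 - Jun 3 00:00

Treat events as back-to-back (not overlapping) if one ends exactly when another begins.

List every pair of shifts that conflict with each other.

Sorted by start: Felix, Sofia, Tariq, Marcus, Priya, Noor, Omar.
Sofia starts before Felix ends → Felix and Sofia overlap.
Tariq starts after Felix ends, so nothing later overlaps Felix either.
Tariq starts before Sofia ends → Sofia and Tariq overlap.
Marcus starts after Sofia ends, so nothing later overlaps Sofia either.
Marcus starts exactly when Tariq ends (back-to-back, no overlap), so nothing later overlaps Tariq either.
Priya starts exactly when Marcus ends (back-to-back, no overlap), so nothing later overlaps Marcus either.
Noor starts after Priya ends, so nothing later overlaps Priya either.
Omar starts before Noor ends → Noor and Omar overlap.

Felix & Sofia, Noor & Omar, Sofia & Tariq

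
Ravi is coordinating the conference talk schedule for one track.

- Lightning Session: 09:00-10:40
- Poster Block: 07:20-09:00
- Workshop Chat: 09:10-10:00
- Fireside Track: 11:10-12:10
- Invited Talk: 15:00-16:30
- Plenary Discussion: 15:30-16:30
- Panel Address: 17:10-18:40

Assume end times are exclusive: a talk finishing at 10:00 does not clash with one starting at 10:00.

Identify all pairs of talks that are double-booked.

Invited Talk & Plenary Discussion, Lightning Session & Workshop Chat

Sorted by start: Poster Block, Lightning Session, Workshop Chat, Fireside Track, Invited Talk, Plenary Discussion, Panel Address.
Lightning Session starts exactly when Poster Block ends (back-to-back, no overlap) — done with Poster Block.
Workshop Chat starts before Lightning Session ends → Lightning Session and Workshop Chat overlap.
Fireside Track starts after Lightning Session ends — done with Lightning Session.
Fireside Track starts after Workshop Chat ends — done with Workshop Chat.
Invited Talk starts after Fireside Track ends — done with Fireside Track.
Plenary Discussion starts before Invited Talk ends → Invited Talk and Plenary Discussion overlap.
Panel Address starts after Invited Talk ends.
Panel Address starts after Plenary Discussion ends.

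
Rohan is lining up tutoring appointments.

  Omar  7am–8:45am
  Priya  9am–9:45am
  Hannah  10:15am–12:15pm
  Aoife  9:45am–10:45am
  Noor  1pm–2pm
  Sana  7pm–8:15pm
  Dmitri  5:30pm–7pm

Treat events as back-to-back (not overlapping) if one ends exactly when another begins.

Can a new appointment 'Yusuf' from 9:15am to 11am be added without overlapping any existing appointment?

Omar: ends 8:45am at or before Yusuf starts 9:15am → clear.
Priya: starts 9am before Yusuf ends 11am, and ends 9:45am after Yusuf starts 9:15am → overlap.
Aoife: starts 9:45am before Yusuf ends 11am, and ends 10:45am after Yusuf starts 9:15am → overlap.
Hannah: starts 10:15am before Yusuf ends 11am, and ends 12:15pm after Yusuf starts 9:15am → overlap.
Noor: starts 1pm at or after Yusuf ends 11am → clear.
Dmitri: starts 5:30pm at or after Yusuf ends 11am → clear.
Sana: starts 7pm at or after Yusuf ends 11am → clear.
Yusuf overlaps Priya, Hannah, Aoife.

No — it overlaps Aoife, Hannah, Priya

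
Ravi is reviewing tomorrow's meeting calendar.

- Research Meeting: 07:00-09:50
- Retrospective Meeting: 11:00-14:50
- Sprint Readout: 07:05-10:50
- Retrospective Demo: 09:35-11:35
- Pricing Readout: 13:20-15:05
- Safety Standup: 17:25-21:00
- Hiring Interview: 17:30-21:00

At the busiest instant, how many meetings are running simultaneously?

3

Sweep the timeline, counting +1 at each start and −1 at each end (ends before starts at a tie):
07:00 start Research Meeting → 1
07:05 start Sprint Readout → 2
09:35 start Retrospective Demo → 3
09:50 end Research Meeting → 2
10:50 end Sprint Readout → 1
11:00 start Retrospective Meeting → 2
11:35 end Retrospective Demo → 1
13:20 start Pricing Readout → 2
14:50 end Retrospective Meeting → 1
15:05 end Pricing Readout → 0
17:25 start Safety Standup → 1
17:30 start Hiring Interview → 2
21:00 end Hiring Interview → 1
21:00 end Safety Standup → 0
Peak is 3, at 09:35 (Research Meeting, Retrospective Demo, Sprint Readout).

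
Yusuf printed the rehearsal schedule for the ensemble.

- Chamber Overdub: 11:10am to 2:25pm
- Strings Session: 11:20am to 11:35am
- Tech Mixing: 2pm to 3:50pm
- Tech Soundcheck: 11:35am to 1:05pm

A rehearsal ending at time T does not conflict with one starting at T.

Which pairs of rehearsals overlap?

Sorted by start: Chamber Overdub, Strings Session, Tech Soundcheck, Tech Mixing.
Strings Session starts before Chamber Overdub ends → Chamber Overdub and Strings Session overlap.
Tech Soundcheck starts before Chamber Overdub ends → Chamber Overdub and Tech Soundcheck overlap.
Tech Mixing starts before Chamber Overdub ends → Chamber Overdub and Tech Mixing overlap.
Tech Soundcheck starts exactly when Strings Session ends (back-to-back, no overlap), so Strings Session has no further overlaps.
Tech Mixing starts after Tech Soundcheck ends.

Chamber Overdub & Strings Session, Chamber Overdub & Tech Mixing, Chamber Overdub & Tech Soundcheck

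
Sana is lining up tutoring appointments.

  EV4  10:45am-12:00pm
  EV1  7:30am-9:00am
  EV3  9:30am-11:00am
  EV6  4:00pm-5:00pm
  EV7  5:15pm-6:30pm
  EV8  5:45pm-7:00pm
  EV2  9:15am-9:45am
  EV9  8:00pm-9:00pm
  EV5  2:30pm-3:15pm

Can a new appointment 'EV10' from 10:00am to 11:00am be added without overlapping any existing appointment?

EV1: ends 9:00am at or before EV10 starts 10:00am → clear.
EV2: ends 9:45am at or before EV10 starts 10:00am → clear.
EV3: starts 9:30am before EV10 ends 11:00am, and ends 11:00am after EV10 starts 10:00am → overlap.
EV4: starts 10:45am before EV10 ends 11:00am, and ends 12:00pm after EV10 starts 10:00am → overlap.
EV5: starts 2:30pm at or after EV10 ends 11:00am → clear.
EV6: starts 4:00pm at or after EV10 ends 11:00am → clear.
EV7: starts 5:15pm at or after EV10 ends 11:00am → clear.
EV8: starts 5:45pm at or after EV10 ends 11:00am → clear.
EV9: starts 8:00pm at or after EV10 ends 11:00am → clear.
EV10 overlaps EV3, EV4.

No — it overlaps EV3, EV4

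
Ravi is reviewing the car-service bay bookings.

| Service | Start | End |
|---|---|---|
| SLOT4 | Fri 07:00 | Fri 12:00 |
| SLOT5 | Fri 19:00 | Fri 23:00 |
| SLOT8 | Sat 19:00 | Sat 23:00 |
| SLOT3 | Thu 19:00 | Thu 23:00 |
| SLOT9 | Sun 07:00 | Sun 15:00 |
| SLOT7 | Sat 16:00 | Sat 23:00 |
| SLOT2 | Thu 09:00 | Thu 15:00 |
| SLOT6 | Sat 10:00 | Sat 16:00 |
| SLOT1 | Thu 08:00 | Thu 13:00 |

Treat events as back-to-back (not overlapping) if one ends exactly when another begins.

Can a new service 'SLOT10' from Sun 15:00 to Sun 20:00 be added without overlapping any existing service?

SLOT1: ends Thu 13:00 at or before SLOT10 starts Sun 15:00 → clear.
SLOT2: ends Thu 15:00 at or before SLOT10 starts Sun 15:00 → clear.
SLOT3: ends Thu 23:00 at or before SLOT10 starts Sun 15:00 → clear.
SLOT4: ends Fri 12:00 at or before SLOT10 starts Sun 15:00 → clear.
SLOT5: ends Fri 23:00 at or before SLOT10 starts Sun 15:00 → clear.
SLOT6: ends Sat 16:00 at or before SLOT10 starts Sun 15:00 → clear.
SLOT7: ends Sat 23:00 at or before SLOT10 starts Sun 15:00 → clear.
SLOT8: ends Sat 23:00 at or before SLOT10 starts Sun 15:00 → clear.
SLOT9: ends Sun 15:00 at or before SLOT10 starts Sun 15:00 → clear.

Yes — the slot is free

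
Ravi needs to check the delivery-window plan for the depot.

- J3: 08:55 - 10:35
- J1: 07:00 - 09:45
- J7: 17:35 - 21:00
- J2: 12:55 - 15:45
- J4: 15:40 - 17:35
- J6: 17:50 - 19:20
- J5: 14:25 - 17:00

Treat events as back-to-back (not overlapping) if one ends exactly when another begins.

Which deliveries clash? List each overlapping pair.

Sorted by start: J1, J3, J2, J5, J4, J7, J6.
J3 starts before J1 ends → J1 and J3 overlap.
J2 starts after J1 ends, so nothing later overlaps J1 either.
J2 starts after J3 ends, so nothing later overlaps J3 either.
J5 starts before J2 ends → J2 and J5 overlap.
J4 starts before J2 ends → J2 and J4 overlap.
J7 starts after J2 ends, so nothing later overlaps J2 either.
J4 starts before J5 ends → J5 and J4 overlap.
J7 starts after J5 ends, so nothing later overlaps J5 either.
J7 starts exactly when J4 ends (back-to-back, no overlap), so nothing later overlaps J4 either.
J6 starts before J7 ends → J7 and J6 overlap.

J1 & J3, J2 & J4, J2 & J5, J4 & J5, J6 & J7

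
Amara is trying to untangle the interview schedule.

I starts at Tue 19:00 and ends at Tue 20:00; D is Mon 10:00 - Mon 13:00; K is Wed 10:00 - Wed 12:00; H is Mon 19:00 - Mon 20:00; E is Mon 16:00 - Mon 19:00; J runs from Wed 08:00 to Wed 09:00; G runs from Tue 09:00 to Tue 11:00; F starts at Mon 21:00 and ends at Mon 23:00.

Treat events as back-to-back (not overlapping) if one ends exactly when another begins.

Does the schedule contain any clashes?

Sorted by start: D, E, H, F, G, I, J, K.
E starts after D ends, so nothing later overlaps D either.
H starts exactly when E ends (back-to-back, no overlap), so nothing later overlaps E either.
F starts after H ends, so nothing later overlaps H either.
G starts after F ends, so nothing later overlaps F either.
I starts after G ends, so nothing later overlaps G either.
J starts after I ends, so nothing later overlaps I either.
K starts after J ends.
Every pair is clear; the schedule has no overlaps.

No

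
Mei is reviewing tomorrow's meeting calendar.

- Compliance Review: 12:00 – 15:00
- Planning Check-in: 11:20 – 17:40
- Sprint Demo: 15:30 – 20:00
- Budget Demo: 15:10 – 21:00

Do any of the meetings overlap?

Yes

Two intervals overlap when each starts before the other ends.
Sorted by start: Planning Check-in, Compliance Review, Budget Demo, Sprint Demo.
Compliance Review starts before Planning Check-in ends → Planning Check-in and Compliance Review overlap.
That's a conflict, so the schedule is not conflict-free.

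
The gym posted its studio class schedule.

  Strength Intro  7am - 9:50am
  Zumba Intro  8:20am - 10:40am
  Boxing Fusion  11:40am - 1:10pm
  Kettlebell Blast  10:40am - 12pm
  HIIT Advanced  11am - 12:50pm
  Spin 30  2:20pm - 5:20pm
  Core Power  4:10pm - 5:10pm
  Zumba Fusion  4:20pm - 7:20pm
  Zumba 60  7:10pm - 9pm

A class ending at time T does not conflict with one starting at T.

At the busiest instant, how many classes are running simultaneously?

Walk through starts and ends in time order (an end at T is processed before a start at T):
7am start Strength Intro → 1
8:20am start Zumba Intro → 2
9:50am end Strength Intro → 1
10:40am end Zumba Intro → 0
10:40am start Kettlebell Blast → 1
11am start HIIT Advanced → 2
11:40am start Boxing Fusion → 3
12pm end Kettlebell Blast → 2
12:50pm end HIIT Advanced → 1
1:10pm end Boxing Fusion → 0
2:20pm start Spin 30 → 1
4:10pm start Core Power → 2
4:20pm start Zumba Fusion → 3
5:10pm end Core Power → 2
5:20pm end Spin 30 → 1
7:10pm start Zumba 60 → 2
7:20pm end Zumba Fusion → 1
9pm end Zumba 60 → 0
Peak is 3, at 11:40am (Boxing Fusion, HIIT Advanced, Kettlebell Blast).

3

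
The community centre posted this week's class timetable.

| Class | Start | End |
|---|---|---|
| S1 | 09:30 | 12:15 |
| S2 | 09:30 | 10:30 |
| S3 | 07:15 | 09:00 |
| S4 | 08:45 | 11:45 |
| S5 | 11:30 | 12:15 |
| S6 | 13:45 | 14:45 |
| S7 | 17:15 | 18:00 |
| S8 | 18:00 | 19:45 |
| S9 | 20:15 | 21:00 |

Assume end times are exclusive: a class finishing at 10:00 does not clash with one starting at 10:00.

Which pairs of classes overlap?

Two intervals overlap when each starts before the other ends.
Sorted by start: S3, S4, S1, S2, S5, S6, S7, S8, S9.
S4 starts before S3 ends → S3 and S4 overlap.
S1 starts after S3 ends, so nothing later overlaps S3 either.
S1 starts before S4 ends → S4 and S1 overlap.
S2 starts before S4 ends → S4 and S2 overlap.
S5 starts before S4 ends → S4 and S5 overlap.
S6 starts after S4 ends, so nothing later overlaps S4 either.
S2 starts before S1 ends → S1 and S2 overlap.
S5 starts before S1 ends → S1 and S5 overlap.
S6 starts after S1 ends, so nothing later overlaps S1 either.
S5 starts after S2 ends, so nothing later overlaps S2 either.
S6 starts after S5 ends, so nothing later overlaps S5 either.
S7 starts after S6 ends, so nothing later overlaps S6 either.
S8 starts exactly when S7 ends (back-to-back, no overlap), so nothing later overlaps S7 either.
S9 starts after S8 ends.

S1 & S2, S1 & S4, S1 & S5, S2 & S4, S3 & S4, S4 & S5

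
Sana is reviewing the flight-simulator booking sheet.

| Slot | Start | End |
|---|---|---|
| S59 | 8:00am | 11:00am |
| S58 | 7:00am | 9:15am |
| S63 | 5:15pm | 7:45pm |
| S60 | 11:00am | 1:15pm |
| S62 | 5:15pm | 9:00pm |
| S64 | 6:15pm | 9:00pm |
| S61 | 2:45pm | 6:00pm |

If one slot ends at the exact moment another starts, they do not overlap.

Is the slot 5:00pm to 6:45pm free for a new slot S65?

No — it overlaps S61, S62, S63, S64

S58: ends 9:15am at or before S65 starts 5:00pm → clear.
S59: ends 11:00am at or before S65 starts 5:00pm → clear.
S60: ends 1:15pm at or before S65 starts 5:00pm → clear.
S61: starts 2:45pm before S65 ends 6:45pm, and ends 6:00pm after S65 starts 5:00pm → overlap.
S62: starts 5:15pm before S65 ends 6:45pm, and ends 9:00pm after S65 starts 5:00pm → overlap.
S63: starts 5:15pm before S65 ends 6:45pm, and ends 7:45pm after S65 starts 5:00pm → overlap.
S64: starts 6:15pm before S65 ends 6:45pm, and ends 9:00pm after S65 starts 5:00pm → overlap.
S65 overlaps S61, S62, S63, S64.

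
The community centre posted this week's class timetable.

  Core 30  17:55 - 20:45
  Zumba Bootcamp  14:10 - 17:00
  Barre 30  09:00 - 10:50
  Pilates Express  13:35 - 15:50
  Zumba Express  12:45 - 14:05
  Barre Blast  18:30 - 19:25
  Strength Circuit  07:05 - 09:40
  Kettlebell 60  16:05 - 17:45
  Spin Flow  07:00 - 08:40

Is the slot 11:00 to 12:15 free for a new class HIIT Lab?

Yes — the slot is free

Spin Flow: ends 08:40 at or before HIIT Lab starts 11:00 → clear.
Strength Circuit: ends 09:40 at or before HIIT Lab starts 11:00 → clear.
Barre 30: ends 10:50 at or before HIIT Lab starts 11:00 → clear.
Zumba Express: starts 12:45 at or after HIIT Lab ends 12:15 → clear.
Pilates Express: starts 13:35 at or after HIIT Lab ends 12:15 → clear.
Zumba Bootcamp: starts 14:10 at or after HIIT Lab ends 12:15 → clear.
Kettlebell 60: starts 16:05 at or after HIIT Lab ends 12:15 → clear.
Core 30: starts 17:55 at or after HIIT Lab ends 12:15 → clear.
Barre Blast: starts 18:30 at or after HIIT Lab ends 12:15 → clear.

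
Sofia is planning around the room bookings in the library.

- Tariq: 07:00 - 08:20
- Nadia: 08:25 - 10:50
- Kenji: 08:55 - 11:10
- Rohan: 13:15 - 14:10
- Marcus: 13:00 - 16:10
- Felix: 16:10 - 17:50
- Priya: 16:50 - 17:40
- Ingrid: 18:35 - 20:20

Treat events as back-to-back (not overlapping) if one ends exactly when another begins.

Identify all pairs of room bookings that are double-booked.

Sorted by start: Tariq, Nadia, Kenji, Marcus, Rohan, Felix, Priya, Ingrid.
Nadia starts after Tariq ends — done with Tariq.
Kenji starts before Nadia ends → Nadia and Kenji overlap.
Marcus starts after Nadia ends — done with Nadia.
Marcus starts after Kenji ends — done with Kenji.
Rohan starts before Marcus ends → Marcus and Rohan overlap.
Felix starts exactly when Marcus ends (back-to-back, no overlap) — done with Marcus.
Felix starts after Rohan ends — done with Rohan.
Priya starts before Felix ends → Felix and Priya overlap.
Ingrid starts after Felix ends.
Ingrid starts after Priya ends.

Felix & Priya, Kenji & Nadia, Marcus & Rohan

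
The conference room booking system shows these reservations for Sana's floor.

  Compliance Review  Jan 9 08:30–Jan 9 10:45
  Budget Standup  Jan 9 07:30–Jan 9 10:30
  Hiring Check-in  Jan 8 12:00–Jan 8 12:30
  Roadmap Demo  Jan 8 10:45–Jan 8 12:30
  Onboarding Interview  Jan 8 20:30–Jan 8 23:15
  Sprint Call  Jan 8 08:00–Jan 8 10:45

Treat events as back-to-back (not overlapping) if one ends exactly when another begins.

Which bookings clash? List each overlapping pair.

Budget Standup & Compliance Review, Hiring Check-in & Roadmap Demo

Sorted by start: Sprint Call, Roadmap Demo, Hiring Check-in, Onboarding Interview, Budget Standup, Compliance Review.
Roadmap Demo starts exactly when Sprint Call ends (back-to-back, no overlap) — done with Sprint Call.
Hiring Check-in starts before Roadmap Demo ends → Roadmap Demo and Hiring Check-in overlap.
Onboarding Interview starts after Roadmap Demo ends — done with Roadmap Demo.
Onboarding Interview starts after Hiring Check-in ends — done with Hiring Check-in.
Budget Standup starts after Onboarding Interview ends — done with Onboarding Interview.
Compliance Review starts before Budget Standup ends → Budget Standup and Compliance Review overlap.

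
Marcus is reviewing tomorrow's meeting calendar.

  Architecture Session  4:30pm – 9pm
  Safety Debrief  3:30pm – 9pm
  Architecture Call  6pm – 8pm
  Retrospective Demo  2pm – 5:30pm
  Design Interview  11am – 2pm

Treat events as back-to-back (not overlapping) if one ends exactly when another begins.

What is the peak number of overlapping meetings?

Sort all start/end points and keep a running count:
11am start Design Interview → 1
2pm end Design Interview → 0
2pm start Retrospective Demo → 1
3:30pm start Safety Debrief → 2
4:30pm start Architecture Session → 3
5:30pm end Retrospective Demo → 2
6pm start Architecture Call → 3
8pm end Architecture Call → 2
9pm end Architecture Session → 1
9pm end Safety Debrief → 0
Peak is 3, at 4:30pm (Architecture Session, Retrospective Demo, Safety Debrief).

3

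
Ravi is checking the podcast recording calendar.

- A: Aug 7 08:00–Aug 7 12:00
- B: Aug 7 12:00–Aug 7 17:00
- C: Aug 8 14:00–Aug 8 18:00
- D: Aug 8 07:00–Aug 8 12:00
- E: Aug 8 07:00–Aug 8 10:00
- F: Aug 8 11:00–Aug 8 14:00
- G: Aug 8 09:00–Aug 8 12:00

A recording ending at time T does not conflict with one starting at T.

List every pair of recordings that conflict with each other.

Sorted by start: A, B, D, E, G, F, C.
B starts exactly when A ends (back-to-back, no overlap), so nothing later overlaps A either.
D starts after B ends, so nothing later overlaps B either.
E starts before D ends → D and E overlap.
G starts before D ends → D and G overlap.
F starts before D ends → D and F overlap.
C starts after D ends.
G starts before E ends → E and G overlap.
F starts after E ends, so nothing later overlaps E either.
F starts before G ends → G and F overlap.
C starts after G ends.
C starts exactly when F ends (back-to-back, no overlap).

D & E, D & F, D & G, E & G, F & G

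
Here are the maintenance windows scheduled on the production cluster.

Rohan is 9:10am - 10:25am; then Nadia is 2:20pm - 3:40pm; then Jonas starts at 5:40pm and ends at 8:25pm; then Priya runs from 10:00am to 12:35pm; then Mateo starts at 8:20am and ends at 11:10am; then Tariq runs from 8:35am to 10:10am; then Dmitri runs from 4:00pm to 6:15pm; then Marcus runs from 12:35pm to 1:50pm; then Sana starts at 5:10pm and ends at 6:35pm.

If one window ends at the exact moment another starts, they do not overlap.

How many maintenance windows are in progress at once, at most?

Sort all start/end points and keep a running count:
8:20am start Mateo → 1
8:35am start Tariq → 2
9:10am start Rohan → 3
10:00am start Priya → 4
10:10am end Tariq → 3
10:25am end Rohan → 2
11:10am end Mateo → 1
12:35pm end Priya → 0
12:35pm start Marcus → 1
1:50pm end Marcus → 0
2:20pm start Nadia → 1
3:40pm end Nadia → 0
4:00pm start Dmitri → 1
5:10pm start Sana → 2
5:40pm start Jonas → 3
6:15pm end Dmitri → 2
6:35pm end Sana → 1
8:25pm end Jonas → 0
Peak is 4, at 10:00am (Mateo, Priya, Rohan, Tariq).

4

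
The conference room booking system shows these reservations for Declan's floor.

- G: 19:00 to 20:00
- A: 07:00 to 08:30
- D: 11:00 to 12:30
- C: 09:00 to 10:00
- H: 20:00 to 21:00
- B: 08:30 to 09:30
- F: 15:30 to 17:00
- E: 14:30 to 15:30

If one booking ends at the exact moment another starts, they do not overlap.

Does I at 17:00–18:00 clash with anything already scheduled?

No — it doesn't clash with anything

A: ends 08:30 at or before I starts 17:00 → clear.
B: ends 09:30 at or before I starts 17:00 → clear.
C: ends 10:00 at or before I starts 17:00 → clear.
D: ends 12:30 at or before I starts 17:00 → clear.
E: ends 15:30 at or before I starts 17:00 → clear.
F: ends 17:00 at or before I starts 17:00 → clear.
G: starts 19:00 at or after I ends 18:00 → clear.
H: starts 20:00 at or after I ends 18:00 → clear.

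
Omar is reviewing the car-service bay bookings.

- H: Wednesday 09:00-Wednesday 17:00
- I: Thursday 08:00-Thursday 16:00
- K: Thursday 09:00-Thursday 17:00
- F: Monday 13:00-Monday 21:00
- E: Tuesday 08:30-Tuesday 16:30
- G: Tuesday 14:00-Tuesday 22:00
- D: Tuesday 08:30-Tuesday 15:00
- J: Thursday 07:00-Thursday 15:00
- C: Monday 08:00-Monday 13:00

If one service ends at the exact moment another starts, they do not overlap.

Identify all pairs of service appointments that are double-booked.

D & E, D & G, E & G, I & J, I & K, J & K

Sorted by start: C, F, D, E, G, H, J, I, K.
F starts exactly when C ends (back-to-back, no overlap); C is clear from here.
D starts after F ends; F is clear from here.
E starts before D ends → D and E overlap.
G starts before D ends → D and G overlap.
H starts after D ends; D is clear from here.
G starts before E ends → E and G overlap.
H starts after E ends; E is clear from here.
H starts after G ends; G is clear from here.
J starts after H ends; H is clear from here.
I starts before J ends → J and I overlap.
K starts before J ends → J and K overlap.
K starts before I ends → I and K overlap.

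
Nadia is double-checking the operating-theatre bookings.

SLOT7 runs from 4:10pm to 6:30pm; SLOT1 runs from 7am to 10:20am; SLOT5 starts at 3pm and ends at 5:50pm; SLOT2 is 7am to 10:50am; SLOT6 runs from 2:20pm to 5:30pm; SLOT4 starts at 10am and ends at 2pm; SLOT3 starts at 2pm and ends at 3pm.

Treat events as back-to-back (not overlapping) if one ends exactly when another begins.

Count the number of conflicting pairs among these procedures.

7

Two intervals overlap when each starts before the other ends.
Sorted by start: SLOT1, SLOT2, SLOT4, SLOT3, SLOT6, SLOT5, SLOT7.
SLOT2 starts before SLOT1 ends → SLOT1 and SLOT2 overlap.
SLOT4 starts before SLOT1 ends → SLOT1 and SLOT4 overlap.
SLOT3 starts after SLOT1 ends, so nothing later overlaps SLOT1 either.
SLOT4 starts before SLOT2 ends → SLOT2 and SLOT4 overlap.
SLOT3 starts after SLOT2 ends, so nothing later overlaps SLOT2 either.
SLOT3 starts exactly when SLOT4 ends (back-to-back, no overlap), so nothing later overlaps SLOT4 either.
SLOT6 starts before SLOT3 ends → SLOT3 and SLOT6 overlap.
SLOT5 starts exactly when SLOT3 ends (back-to-back, no overlap), so nothing later overlaps SLOT3 either.
SLOT5 starts before SLOT6 ends → SLOT6 and SLOT5 overlap.
SLOT7 starts before SLOT6 ends → SLOT6 and SLOT7 overlap.
SLOT7 starts before SLOT5 ends → SLOT5 and SLOT7 overlap.
Overlapping pairs: SLOT1 & SLOT2, SLOT1 & SLOT4, SLOT2 & SLOT4, SLOT3 & SLOT6, SLOT5 & SLOT6, SLOT5 & SLOT7, SLOT6 & SLOT7 — 7 in total.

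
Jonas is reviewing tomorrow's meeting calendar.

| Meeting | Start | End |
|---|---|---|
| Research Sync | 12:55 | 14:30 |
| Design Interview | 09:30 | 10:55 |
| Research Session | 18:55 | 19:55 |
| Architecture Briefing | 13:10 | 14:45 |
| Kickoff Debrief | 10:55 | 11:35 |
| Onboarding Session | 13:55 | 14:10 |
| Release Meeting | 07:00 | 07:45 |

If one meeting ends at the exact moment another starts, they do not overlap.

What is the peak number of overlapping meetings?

Sort all start/end points and keep a running count:
07:00 start Release Meeting → 1
07:45 end Release Meeting → 0
09:30 start Design Interview → 1
10:55 end Design Interview → 0
10:55 start Kickoff Debrief → 1
11:35 end Kickoff Debrief → 0
12:55 start Research Sync → 1
13:10 start Architecture Briefing → 2
13:55 start Onboarding Session → 3
14:10 end Onboarding Session → 2
14:30 end Research Sync → 1
14:45 end Architecture Briefing → 0
18:55 start Research Session → 1
19:55 end Research Session → 0
Peak is 3, at 13:55 (Architecture Briefing, Onboarding Session, Research Sync).

3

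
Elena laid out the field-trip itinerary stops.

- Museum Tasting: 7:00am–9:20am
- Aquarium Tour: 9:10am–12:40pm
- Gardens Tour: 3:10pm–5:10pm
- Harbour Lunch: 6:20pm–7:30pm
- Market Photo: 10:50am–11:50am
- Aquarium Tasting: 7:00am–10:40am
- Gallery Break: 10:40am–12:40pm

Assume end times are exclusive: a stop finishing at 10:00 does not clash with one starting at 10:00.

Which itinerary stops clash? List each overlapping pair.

Aquarium Tasting & Aquarium Tour, Aquarium Tasting & Museum Tasting, Aquarium Tour & Gallery Break, Aquarium Tour & Market Photo, Aquarium Tour & Museum Tasting, Gallery Break & Market Photo

Sorted by start: Aquarium Tasting, Museum Tasting, Aquarium Tour, Gallery Break, Market Photo, Gardens Tour, Harbour Lunch.
Museum Tasting starts before Aquarium Tasting ends → Aquarium Tasting and Museum Tasting overlap.
Aquarium Tour starts before Aquarium Tasting ends → Aquarium Tasting and Aquarium Tour overlap.
Gallery Break starts exactly when Aquarium Tasting ends (back-to-back, no overlap) — done with Aquarium Tasting.
Aquarium Tour starts before Museum Tasting ends → Museum Tasting and Aquarium Tour overlap.
Gallery Break starts after Museum Tasting ends — done with Museum Tasting.
Gallery Break starts before Aquarium Tour ends → Aquarium Tour and Gallery Break overlap.
Market Photo starts before Aquarium Tour ends → Aquarium Tour and Market Photo overlap.
Gardens Tour starts after Aquarium Tour ends — done with Aquarium Tour.
Market Photo starts before Gallery Break ends → Gallery Break and Market Photo overlap.
Gardens Tour starts after Gallery Break ends — done with Gallery Break.
Gardens Tour starts after Market Photo ends — done with Market Photo.
Harbour Lunch starts after Gardens Tour ends.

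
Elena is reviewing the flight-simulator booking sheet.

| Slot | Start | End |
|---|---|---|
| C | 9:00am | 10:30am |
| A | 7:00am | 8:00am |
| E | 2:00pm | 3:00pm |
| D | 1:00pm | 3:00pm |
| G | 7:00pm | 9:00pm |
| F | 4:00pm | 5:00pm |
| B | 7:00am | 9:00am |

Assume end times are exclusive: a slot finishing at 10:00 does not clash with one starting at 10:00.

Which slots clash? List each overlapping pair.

Check each pair: they overlap iff neither finishes before the other starts.
Sorted by start: A, B, C, D, E, F, G.
B starts before A ends → A and B overlap.
C starts after A ends; A is clear from here.
C starts exactly when B ends (back-to-back, no overlap); B is clear from here.
D starts after C ends; C is clear from here.
E starts before D ends → D and E overlap.
F starts after D ends; D is clear from here.
F starts after E ends; E is clear from here.
G starts after F ends.

A & B, D & E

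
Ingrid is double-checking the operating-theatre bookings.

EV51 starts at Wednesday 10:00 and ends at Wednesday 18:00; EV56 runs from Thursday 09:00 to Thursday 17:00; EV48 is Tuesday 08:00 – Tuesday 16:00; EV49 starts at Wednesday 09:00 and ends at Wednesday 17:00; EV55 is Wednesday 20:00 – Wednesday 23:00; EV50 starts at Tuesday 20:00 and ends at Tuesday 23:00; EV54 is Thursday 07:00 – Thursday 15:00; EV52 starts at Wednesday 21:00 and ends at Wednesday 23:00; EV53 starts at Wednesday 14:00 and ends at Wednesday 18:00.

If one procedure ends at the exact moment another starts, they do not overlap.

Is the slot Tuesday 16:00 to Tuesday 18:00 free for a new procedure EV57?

Yes — the slot is free

EV48: ends Tuesday 16:00 at or before EV57 starts Tuesday 16:00 → clear.
EV50: starts Tuesday 20:00 at or after EV57 ends Tuesday 18:00 → clear.
EV49: starts Wednesday 09:00 at or after EV57 ends Tuesday 18:00 → clear.
EV51: starts Wednesday 10:00 at or after EV57 ends Tuesday 18:00 → clear.
EV53: starts Wednesday 14:00 at or after EV57 ends Tuesday 18:00 → clear.
EV55: starts Wednesday 20:00 at or after EV57 ends Tuesday 18:00 → clear.
EV52: starts Wednesday 21:00 at or after EV57 ends Tuesday 18:00 → clear.
EV54: starts Thursday 07:00 at or after EV57 ends Tuesday 18:00 → clear.
EV56: starts Thursday 09:00 at or after EV57 ends Tuesday 18:00 → clear.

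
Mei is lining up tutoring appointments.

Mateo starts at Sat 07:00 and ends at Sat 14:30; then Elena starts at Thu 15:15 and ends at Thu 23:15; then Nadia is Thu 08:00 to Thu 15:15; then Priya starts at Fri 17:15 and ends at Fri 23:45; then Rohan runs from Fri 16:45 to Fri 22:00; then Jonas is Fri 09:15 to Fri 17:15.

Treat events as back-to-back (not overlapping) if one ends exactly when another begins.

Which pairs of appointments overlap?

Check each pair: they overlap iff neither finishes before the other starts.
Sorted by start: Nadia, Elena, Jonas, Rohan, Priya, Mateo.
Elena starts exactly when Nadia ends (back-to-back, no overlap); Nadia is clear from here.
Jonas starts after Elena ends; Elena is clear from here.
Rohan starts before Jonas ends → Jonas and Rohan overlap.
Priya starts exactly when Jonas ends (back-to-back, no overlap); Jonas is clear from here.
Priya starts before Rohan ends → Rohan and Priya overlap.
Mateo starts after Rohan ends.
Mateo starts after Priya ends.

Jonas & Rohan, Priya & Rohan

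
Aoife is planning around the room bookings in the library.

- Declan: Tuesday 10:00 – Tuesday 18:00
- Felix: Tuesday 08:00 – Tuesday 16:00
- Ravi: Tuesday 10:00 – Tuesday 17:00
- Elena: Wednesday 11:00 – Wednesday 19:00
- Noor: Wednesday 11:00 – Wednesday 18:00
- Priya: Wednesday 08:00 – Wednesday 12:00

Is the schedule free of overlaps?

Sorted by start: Felix, Declan, Ravi, Priya, Elena, Noor.
Declan starts before Felix ends → Felix and Declan overlap.
That's a conflict, so the schedule is not conflict-free.

No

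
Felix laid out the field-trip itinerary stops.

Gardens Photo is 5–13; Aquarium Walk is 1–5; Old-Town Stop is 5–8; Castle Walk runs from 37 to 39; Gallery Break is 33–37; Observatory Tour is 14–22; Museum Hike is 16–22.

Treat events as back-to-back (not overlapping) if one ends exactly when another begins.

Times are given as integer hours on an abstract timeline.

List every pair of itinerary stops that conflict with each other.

Gardens Photo & Old-Town Stop, Museum Hike & Observatory Tour

Sorted by start: Aquarium Walk, Gardens Photo, Old-Town Stop, Observatory Tour, Museum Hike, Gallery Break, Castle Walk.
Gardens Photo starts exactly when Aquarium Walk ends (back-to-back, no overlap) — done with Aquarium Walk.
Old-Town Stop starts before Gardens Photo ends → Gardens Photo and Old-Town Stop overlap.
Observatory Tour starts after Gardens Photo ends — done with Gardens Photo.
Observatory Tour starts after Old-Town Stop ends — done with Old-Town Stop.
Museum Hike starts before Observatory Tour ends → Observatory Tour and Museum Hike overlap.
Gallery Break starts after Observatory Tour ends — done with Observatory Tour.
Gallery Break starts after Museum Hike ends — done with Museum Hike.
Castle Walk starts exactly when Gallery Break ends (back-to-back, no overlap).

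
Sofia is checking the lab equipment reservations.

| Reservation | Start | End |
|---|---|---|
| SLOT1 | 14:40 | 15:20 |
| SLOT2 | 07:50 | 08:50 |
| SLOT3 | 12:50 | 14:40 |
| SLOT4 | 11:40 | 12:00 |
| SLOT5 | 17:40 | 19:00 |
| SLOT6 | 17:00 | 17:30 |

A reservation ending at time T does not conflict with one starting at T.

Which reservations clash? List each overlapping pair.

Sorted by start: SLOT2, SLOT4, SLOT3, SLOT1, SLOT6, SLOT5.
SLOT4 starts after SLOT2 ends; SLOT2 is clear from here.
SLOT3 starts after SLOT4 ends; SLOT4 is clear from here.
SLOT1 starts exactly when SLOT3 ends (back-to-back, no overlap); SLOT3 is clear from here.
SLOT6 starts after SLOT1 ends; SLOT1 is clear from here.
SLOT5 starts after SLOT6 ends.

no conflicts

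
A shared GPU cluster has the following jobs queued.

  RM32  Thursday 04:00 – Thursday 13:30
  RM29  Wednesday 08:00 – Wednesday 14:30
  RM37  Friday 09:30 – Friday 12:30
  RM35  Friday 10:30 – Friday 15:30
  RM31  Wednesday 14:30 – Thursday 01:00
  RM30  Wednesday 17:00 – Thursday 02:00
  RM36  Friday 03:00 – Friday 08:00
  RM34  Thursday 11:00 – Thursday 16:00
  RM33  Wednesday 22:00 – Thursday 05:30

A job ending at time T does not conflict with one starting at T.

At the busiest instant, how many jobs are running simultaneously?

Sweep the timeline, counting +1 at each start and −1 at each end (ends before starts at a tie):
Wednesday 08:00 start RM29 → 1
Wednesday 14:30 end RM29 → 0
Wednesday 14:30 start RM31 → 1
Wednesday 17:00 start RM30 → 2
Wednesday 22:00 start RM33 → 3
Thursday 01:00 end RM31 → 2
Thursday 02:00 end RM30 → 1
Thursday 04:00 start RM32 → 2
Thursday 05:30 end RM33 → 1
Thursday 11:00 start RM34 → 2
Thursday 13:30 end RM32 → 1
Thursday 16:00 end RM34 → 0
Friday 03:00 start RM36 → 1
Friday 08:00 end RM36 → 0
Friday 09:30 start RM37 → 1
Friday 10:30 start RM35 → 2
Friday 12:30 end RM37 → 1
Friday 15:30 end RM35 → 0
Peak is 3, at Wednesday 22:00 (RM30, RM31, RM33).

3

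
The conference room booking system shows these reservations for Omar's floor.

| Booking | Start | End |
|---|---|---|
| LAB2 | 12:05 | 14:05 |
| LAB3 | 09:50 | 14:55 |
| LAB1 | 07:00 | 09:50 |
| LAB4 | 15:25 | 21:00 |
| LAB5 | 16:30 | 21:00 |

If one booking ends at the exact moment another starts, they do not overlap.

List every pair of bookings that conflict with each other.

LAB2 & LAB3, LAB4 & LAB5

Sorted by start: LAB1, LAB3, LAB2, LAB4, LAB5.
LAB3 starts exactly when LAB1 ends (back-to-back, no overlap), so nothing later overlaps LAB1 either.
LAB2 starts before LAB3 ends → LAB3 and LAB2 overlap.
LAB4 starts after LAB3 ends, so nothing later overlaps LAB3 either.
LAB4 starts after LAB2 ends, so nothing later overlaps LAB2 either.
LAB5 starts before LAB4 ends → LAB4 and LAB5 overlap.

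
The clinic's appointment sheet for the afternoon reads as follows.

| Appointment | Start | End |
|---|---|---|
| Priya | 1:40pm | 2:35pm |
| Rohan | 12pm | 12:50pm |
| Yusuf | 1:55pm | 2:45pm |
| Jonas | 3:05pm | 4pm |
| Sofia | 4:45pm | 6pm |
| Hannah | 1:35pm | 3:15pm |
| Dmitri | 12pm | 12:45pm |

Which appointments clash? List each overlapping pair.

Dmitri & Rohan, Hannah & Jonas, Hannah & Priya, Hannah & Yusuf, Priya & Yusuf

Sorted by start: Dmitri, Rohan, Hannah, Priya, Yusuf, Jonas, Sofia.
Rohan starts before Dmitri ends → Dmitri and Rohan overlap.
Hannah starts after Dmitri ends; Dmitri is clear from here.
Hannah starts after Rohan ends; Rohan is clear from here.
Priya starts before Hannah ends → Hannah and Priya overlap.
Yusuf starts before Hannah ends → Hannah and Yusuf overlap.
Jonas starts before Hannah ends → Hannah and Jonas overlap.
Sofia starts after Hannah ends.
Yusuf starts before Priya ends → Priya and Yusuf overlap.
Jonas starts after Priya ends; Priya is clear from here.
Jonas starts after Yusuf ends; Yusuf is clear from here.
Sofia starts after Jonas ends.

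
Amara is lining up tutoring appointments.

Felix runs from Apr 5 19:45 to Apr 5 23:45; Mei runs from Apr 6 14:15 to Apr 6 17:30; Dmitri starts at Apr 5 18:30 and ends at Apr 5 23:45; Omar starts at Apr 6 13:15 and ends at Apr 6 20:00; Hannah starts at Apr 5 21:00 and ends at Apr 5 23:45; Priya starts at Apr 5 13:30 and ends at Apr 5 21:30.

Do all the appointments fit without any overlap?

No

Check each pair: they overlap iff neither finishes before the other starts.
Sorted by start: Priya, Dmitri, Felix, Hannah, Omar, Mei.
Dmitri starts before Priya ends → Priya and Dmitri overlap.
That's a conflict, so the schedule is not conflict-free.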